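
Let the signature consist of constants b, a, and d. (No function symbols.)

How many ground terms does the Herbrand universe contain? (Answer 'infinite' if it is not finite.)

There are no function symbols, so every ground term is one of the 3 constants.
The Herbrand universe is {b, a, d}, which is finite with 3 elements.

3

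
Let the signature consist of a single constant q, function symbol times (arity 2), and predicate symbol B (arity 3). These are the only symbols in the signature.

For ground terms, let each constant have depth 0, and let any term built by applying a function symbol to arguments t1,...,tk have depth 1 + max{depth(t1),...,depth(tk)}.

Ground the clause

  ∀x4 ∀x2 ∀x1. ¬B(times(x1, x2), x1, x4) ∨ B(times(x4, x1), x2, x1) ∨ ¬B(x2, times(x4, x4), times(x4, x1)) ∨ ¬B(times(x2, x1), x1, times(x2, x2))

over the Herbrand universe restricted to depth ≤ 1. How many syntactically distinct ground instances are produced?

8

Ground terms of depth ≤ 1:
  Write N_k for the number of ground terms of depth ≤ k. A term of depth ≤ k is either a constant or a function symbol applied to arguments of depth ≤ k−1, so N_k = 1 + N_{k-1}^2.
  N_0 = 1
  N_1 = 1 + 1^2 = 2
So there are 2 ground terms available for substitution.
Each of x4, x2, x1 ranges independently over the available ground terms, and distinct assignments produce distinct instances.
Number of ground instances = 2^3 = 8.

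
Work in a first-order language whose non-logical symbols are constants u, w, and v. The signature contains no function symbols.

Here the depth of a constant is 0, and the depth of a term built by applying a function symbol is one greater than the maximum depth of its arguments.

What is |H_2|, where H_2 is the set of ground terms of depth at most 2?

3

With no function symbols every ground term is a constant, so there are exactly 3 ground terms at every depth bound.
N_0 = 3
N_1 = 3
N_2 = 3
Explicitly: u, w, v.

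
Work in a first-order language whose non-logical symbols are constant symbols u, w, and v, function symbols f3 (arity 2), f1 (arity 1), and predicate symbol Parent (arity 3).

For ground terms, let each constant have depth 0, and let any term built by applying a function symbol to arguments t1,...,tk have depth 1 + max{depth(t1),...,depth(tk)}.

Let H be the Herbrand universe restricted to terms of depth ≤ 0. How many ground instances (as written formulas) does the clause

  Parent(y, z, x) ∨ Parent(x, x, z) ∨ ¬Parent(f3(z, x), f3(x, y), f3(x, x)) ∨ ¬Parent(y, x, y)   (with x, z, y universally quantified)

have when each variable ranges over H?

Ground terms of depth ≤ 0:
  Let N_k = |{terms of depth ≤ k}|. Then N_0 = 3 and N_k = 3 + N_{k-1}^2 + N_{k-1} for k ≥ 1 (one summand per function symbol, arity giving the exponent).
  N_0 = 3
  Explicitly: u, w, v.
So there are 3 ground terms available for substitution.
Each of x, z, y ranges independently over the available ground terms, and distinct assignments produce distinct instances.
Number of ground instances = 3^3 = 27.

27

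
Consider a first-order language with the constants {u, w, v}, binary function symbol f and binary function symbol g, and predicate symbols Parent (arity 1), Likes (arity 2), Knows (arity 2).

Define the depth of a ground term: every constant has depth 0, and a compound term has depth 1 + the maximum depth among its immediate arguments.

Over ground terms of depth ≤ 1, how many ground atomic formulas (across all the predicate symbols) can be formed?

First count ground terms of depth ≤ 1.
Write N_k for the number of ground terms of depth ≤ k. A term of depth ≤ k is either a constant or a function symbol applied to arguments of depth ≤ k−1, so N_k = 3 + N_{k-1}^2 + N_{k-1}^2.
N_0 = 3
N_1 = 3 + 3^2 + 3^2 = 21
So |H| = 21.
For each predicate symbol, the number of ground atoms is |H| raised to its arity; summing:
  Parent: 21;  Likes: 21^2 = 441;  Knows: 21^2 = 441
Total ground atoms: 21 + 441 + 441 = 903.

903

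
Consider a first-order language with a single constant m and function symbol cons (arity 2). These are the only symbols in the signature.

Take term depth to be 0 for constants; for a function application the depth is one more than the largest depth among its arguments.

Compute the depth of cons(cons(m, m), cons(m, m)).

2

depth(cons(m, m)) = 1 + max(0, 0) = 1
depth(cons(cons(m, m), cons(m, m))) = 1 + max(1, 1) = 2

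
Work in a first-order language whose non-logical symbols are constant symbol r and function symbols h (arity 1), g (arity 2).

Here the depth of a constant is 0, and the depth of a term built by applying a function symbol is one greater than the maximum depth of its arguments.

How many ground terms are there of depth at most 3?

183

Let N_k count ground terms of depth at most k. Each non-constant term of depth ≤ k is some function symbol applied to depth-≤(k−1) arguments, giving N_k = 1 + N_{k-1} + N_{k-1}^2.
N_0 = 1
N_1 = 1 + 1 + 1^2 = 3
N_2 = 1 + 3 + 3^2 = 13
N_3 = 1 + 13 + 13^2 = 183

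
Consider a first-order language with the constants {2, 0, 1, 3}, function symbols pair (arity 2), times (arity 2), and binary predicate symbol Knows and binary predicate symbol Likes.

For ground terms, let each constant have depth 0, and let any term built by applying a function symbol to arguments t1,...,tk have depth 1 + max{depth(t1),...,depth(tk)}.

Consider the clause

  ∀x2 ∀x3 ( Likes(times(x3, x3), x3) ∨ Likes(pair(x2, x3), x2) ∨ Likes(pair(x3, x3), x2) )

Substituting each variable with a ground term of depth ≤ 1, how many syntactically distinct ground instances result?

1296

Ground terms of depth ≤ 1:
  If N_k denotes the number of depth-≤k ground terms, the 4 constants give N_0 = 4, and each function symbol of arity r contributes N_{k-1}^r new terms at level k: N_k = 4 + N_{k-1}^2 + N_{k-1}^2.
  N_0 = 4
  N_1 = 4 + 4^2 + 4^2 = 36
So there are 36 ground terms available for substitution.
The clause has 2 distinct variables (x2, x3), each appearing in the body. In the free term algebra distinct substitutions yield syntactically distinct ground instances.
Number of ground instances = 36^2 = 1296.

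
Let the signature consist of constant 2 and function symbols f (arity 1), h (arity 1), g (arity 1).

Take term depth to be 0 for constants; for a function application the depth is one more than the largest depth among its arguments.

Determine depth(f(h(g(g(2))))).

depth(g(2)) = 1 + depth(2) = 1 + 0 = 1
depth(g(g(2))) = 1 + depth(g(2)) = 1 + 1 = 2
depth(h(g(g(2)))) = 1 + depth(g(g(2))) = 1 + 2 = 3
depth(f(h(g(g(2))))) = 1 + depth(h(g(g(2)))) = 1 + 3 = 4

4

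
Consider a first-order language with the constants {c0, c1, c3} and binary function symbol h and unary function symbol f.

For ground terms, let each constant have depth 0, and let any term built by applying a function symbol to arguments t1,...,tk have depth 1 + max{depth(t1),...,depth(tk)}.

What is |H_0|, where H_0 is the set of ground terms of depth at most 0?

3

Let N_k = |{terms of depth ≤ k}|. Then N_0 = 3 and N_k = 3 + N_{k-1}^2 + N_{k-1} for k ≥ 1 (one summand per function symbol, arity giving the exponent).
N_0 = 3
Explicitly: c0, c1, c3.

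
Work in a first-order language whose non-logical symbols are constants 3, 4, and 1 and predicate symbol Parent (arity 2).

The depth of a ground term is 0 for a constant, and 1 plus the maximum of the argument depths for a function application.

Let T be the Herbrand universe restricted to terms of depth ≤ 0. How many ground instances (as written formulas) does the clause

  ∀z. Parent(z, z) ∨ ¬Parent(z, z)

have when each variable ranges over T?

3

Ground terms of depth ≤ 0:
  With no function symbols every ground term is a constant, so there are exactly 3 ground terms at every depth bound.
  N_0 = 3
  Explicitly: 3, 4, 1.
So there are 3 ground terms available for substitution.
There is 1 variable to instantiate (z),  occurring in at least one literal, so different choices give different ground instances.
Number of ground instances = 3.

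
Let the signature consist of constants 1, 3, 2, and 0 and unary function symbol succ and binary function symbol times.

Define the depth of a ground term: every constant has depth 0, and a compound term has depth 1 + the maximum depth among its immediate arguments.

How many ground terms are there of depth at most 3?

365424

Let N_k = |{terms of depth ≤ k}|. Then N_0 = 4 and N_k = 4 + N_{k-1} + N_{k-1}^2 for k ≥ 1 (one summand per function symbol, arity giving the exponent).
N_0 = 4
N_1 = 4 + 4 + 4^2 = 24
N_2 = 4 + 24 + 24^2 = 604
N_3 = 4 + 604 + 604^2 = 365424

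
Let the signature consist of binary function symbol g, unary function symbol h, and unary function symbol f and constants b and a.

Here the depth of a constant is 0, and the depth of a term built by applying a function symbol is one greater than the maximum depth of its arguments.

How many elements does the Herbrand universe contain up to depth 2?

122

Let N_k = |{terms of depth ≤ k}|. Then N_0 = 2 and N_k = 2 + N_{k-1}^2 + N_{k-1} + N_{k-1} for k ≥ 1 (one summand per function symbol, arity giving the exponent).
N_0 = 2
N_1 = 2 + 2^2 + 2 + 2 = 10
N_2 = 2 + 10^2 + 10 + 10 = 122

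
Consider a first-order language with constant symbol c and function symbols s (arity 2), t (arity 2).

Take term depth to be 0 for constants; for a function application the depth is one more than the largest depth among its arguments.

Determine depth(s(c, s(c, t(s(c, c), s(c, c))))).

4

depth(s(c, c)) = 1 + max(0, 0) = 1
depth(t(s(c, c), s(c, c))) = 1 + max(1, 1) = 2
depth(s(c, t(s(c, c), s(c, c)))) = 1 + max(0, 2) = 3
depth(s(c, s(c, t(s(c, c), s(c, c))))) = 1 + max(0, 3) = 4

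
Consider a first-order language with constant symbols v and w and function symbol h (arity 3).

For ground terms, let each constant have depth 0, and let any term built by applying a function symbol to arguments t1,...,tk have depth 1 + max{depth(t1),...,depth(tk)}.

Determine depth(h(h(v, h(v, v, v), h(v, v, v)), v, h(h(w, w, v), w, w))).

depth(h(v, v, v)) = 1 + max(0, 0, 0) = 1
depth(h(v, h(v, v, v), h(v, v, v))) = 1 + max(0, 1, 1) = 2
depth(h(w, w, v)) = 1 + max(0, 0, 0) = 1
depth(h(h(w, w, v), w, w)) = 1 + max(1, 0, 0) = 2
depth(h(h(v, h(v, v, v), h(v, v, v)), v, h(h(w, w, v), w, w))) = 1 + max(2, 0, 2) = 3

3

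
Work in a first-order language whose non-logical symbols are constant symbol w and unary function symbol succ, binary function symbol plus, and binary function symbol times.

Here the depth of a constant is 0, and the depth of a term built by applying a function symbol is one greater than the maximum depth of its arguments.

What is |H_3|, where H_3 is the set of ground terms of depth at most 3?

2776

If N_k denotes the number of depth-≤k ground terms, the 1 constant gives N_0 = 1, and each function symbol of arity r contributes N_{k-1}^r new terms at level k: N_k = 1 + N_{k-1} + N_{k-1}^2 + N_{k-1}^2.
N_0 = 1
N_1 = 1 + 1 + 1^2 + 1^2 = 4
N_2 = 1 + 4 + 4^2 + 4^2 = 37
N_3 = 1 + 37 + 37^2 + 37^2 = 2776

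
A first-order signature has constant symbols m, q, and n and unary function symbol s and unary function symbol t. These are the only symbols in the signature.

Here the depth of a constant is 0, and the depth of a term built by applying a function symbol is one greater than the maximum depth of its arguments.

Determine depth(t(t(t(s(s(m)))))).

5

depth(s(m)) = 1 + depth(m) = 1 + 0 = 1
depth(s(s(m))) = 1 + depth(s(m)) = 1 + 1 = 2
depth(t(s(s(m)))) = 1 + depth(s(s(m))) = 1 + 2 = 3
depth(t(t(s(s(m))))) = 1 + depth(t(s(s(m)))) = 1 + 3 = 4
depth(t(t(t(s(s(m)))))) = 1 + depth(t(t(s(s(m))))) = 1 + 4 = 5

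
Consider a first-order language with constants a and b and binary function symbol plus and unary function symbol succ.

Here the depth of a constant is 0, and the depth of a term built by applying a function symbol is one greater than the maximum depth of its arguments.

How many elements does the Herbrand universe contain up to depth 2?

74

If N_k denotes the number of depth-≤k ground terms, the 2 constants give N_0 = 2, and each function symbol of arity r contributes N_{k-1}^r new terms at level k: N_k = 2 + N_{k-1}^2 + N_{k-1}.
N_0 = 2
N_1 = 2 + 2^2 + 2 = 8
N_2 = 2 + 8^2 + 8 = 74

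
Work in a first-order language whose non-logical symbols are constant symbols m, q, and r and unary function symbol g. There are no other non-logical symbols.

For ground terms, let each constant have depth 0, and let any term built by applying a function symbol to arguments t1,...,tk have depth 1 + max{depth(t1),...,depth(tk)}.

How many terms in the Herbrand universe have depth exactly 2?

Write N_k for the number of ground terms of depth ≤ k. A term of depth ≤ k is either a constant or a function symbol applied to arguments of depth ≤ k−1, so N_k = 3 + N_{k-1}.
N_0 = 3
N_1 = 3 + 3 = 6
N_2 = 3 + 6 = 9
Terms of depth exactly 2: N_2 − N_1 = 9 − 6 = 3.

3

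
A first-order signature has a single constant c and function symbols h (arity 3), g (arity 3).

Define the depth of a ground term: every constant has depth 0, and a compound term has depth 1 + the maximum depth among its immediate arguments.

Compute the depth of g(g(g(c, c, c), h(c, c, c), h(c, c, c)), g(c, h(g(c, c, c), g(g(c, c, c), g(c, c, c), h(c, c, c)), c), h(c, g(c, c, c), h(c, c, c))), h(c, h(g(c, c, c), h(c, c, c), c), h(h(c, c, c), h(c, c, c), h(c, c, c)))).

depth(g(c, c, c)) = 1 + max(0, 0, 0) = 1
depth(h(c, c, c)) = 1 + max(0, 0, 0) = 1
depth(g(g(c, c, c), h(c, c, c), h(c, c, c))) = 1 + max(1, 1, 1) = 2
depth(g(g(c, c, c), g(c, c, c), h(c, c, c))) = 1 + max(1, 1, 1) = 2
depth(h(g(c, c, c), g(g(c, c, c), g(c, c, c), h(c, c, c)), c)) = 1 + max(1, 2, 0) = 3
depth(h(c, g(c, c, c), h(c, c, c))) = 1 + max(0, 1, 1) = 2
depth(g(c, h(g(c, c, c), g(g(c, c, c), g(c, c, c), h(c, c, c)), c), h(c, g(c, c, c), h(c, c, c)))) = 1 + max(0, 3, 2) = 4
depth(h(g(c, c, c), h(c, c, c), c)) = 1 + max(1, 1, 0) = 2
depth(h(h(c, c, c), h(c, c, c), h(c, c, c))) = 1 + max(1, 1, 1) = 2
depth(h(c, h(g(c, c, c), h(c, c, c), c), h(h(c, c, c), h(c, c, c), h(c, c, c)))) = 1 + max(0, 2, 2) = 3
depth(g(g(g(c, c, c), h(c, c, c), h(c, c, c)), g(c, h(g(c, c, c), g(g(c, c, c), g(c, c, c), h(c, c, c)), c), h(c, g(c, c, c), h(c, c, c))), h(c, h(g(c, c, c), h(c, c, c), c), h(h(c, c, c), h(c, c, c), h(c, c, c))))) = 1 + max(2, 4, 3) = 5

5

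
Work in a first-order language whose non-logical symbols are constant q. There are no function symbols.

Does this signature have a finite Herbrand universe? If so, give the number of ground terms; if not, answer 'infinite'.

There are no function symbols, so the only ground term is the single constant.
The Herbrand universe is {q}, finite with 1 element.

1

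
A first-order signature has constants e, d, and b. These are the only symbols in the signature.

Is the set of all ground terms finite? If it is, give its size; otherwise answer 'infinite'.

There are no function symbols, so every ground term is one of the 3 constants.
The Herbrand universe is {e, d, b}, which is finite with 3 elements.

3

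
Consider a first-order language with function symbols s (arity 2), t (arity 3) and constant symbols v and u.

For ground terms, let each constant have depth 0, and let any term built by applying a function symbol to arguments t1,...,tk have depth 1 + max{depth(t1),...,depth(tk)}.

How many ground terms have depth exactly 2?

If N_k denotes the number of depth-≤k ground terms, the 2 constants give N_0 = 2, and each function symbol of arity r contributes N_{k-1}^r new terms at level k: N_k = 2 + N_{k-1}^2 + N_{k-1}^3.
N_0 = 2
N_1 = 2 + 2^2 + 2^3 = 14
N_2 = 2 + 14^2 + 14^3 = 2942
Terms of depth exactly 2: N_2 − N_1 = 2942 − 14 = 2928.

2928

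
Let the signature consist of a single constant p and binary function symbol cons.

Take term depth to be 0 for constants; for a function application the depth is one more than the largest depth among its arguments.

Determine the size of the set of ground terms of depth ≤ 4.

677

Count level by level. With function symbols cons/2, the terms of depth ≤ k are the 1 constant together with each function applied to depth-≤(k−1) tuples, so N_k = 1 + N_{k-1}^2.
N_0 = 1
N_1 = 1 + 1^2 = 2
N_2 = 1 + 2^2 = 5
N_3 = 1 + 5^2 = 26
N_4 = 1 + 26^2 = 677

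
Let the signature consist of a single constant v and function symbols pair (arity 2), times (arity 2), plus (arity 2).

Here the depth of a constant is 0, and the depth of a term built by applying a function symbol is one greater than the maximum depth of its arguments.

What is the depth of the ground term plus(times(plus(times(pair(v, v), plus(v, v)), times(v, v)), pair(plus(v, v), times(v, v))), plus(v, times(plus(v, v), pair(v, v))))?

depth(pair(v, v)) = 1 + max(0, 0) = 1
depth(plus(v, v)) = 1 + max(0, 0) = 1
depth(times(pair(v, v), plus(v, v))) = 1 + max(1, 1) = 2
depth(times(v, v)) = 1 + max(0, 0) = 1
depth(plus(times(pair(v, v), plus(v, v)), times(v, v))) = 1 + max(2, 1) = 3
depth(pair(plus(v, v), times(v, v))) = 1 + max(1, 1) = 2
depth(times(plus(times(pair(v, v), plus(v, v)), times(v, v)), pair(plus(v, v), times(v, v)))) = 1 + max(3, 2) = 4
depth(times(plus(v, v), pair(v, v))) = 1 + max(1, 1) = 2
depth(plus(v, times(plus(v, v), pair(v, v)))) = 1 + max(0, 2) = 3
depth(plus(times(plus(times(pair(v, v), plus(v, v)), times(v, v)), pair(plus(v, v), times(v, v))), plus(v, times(plus(v, v), pair(v, v))))) = 1 + max(4, 3) = 5

5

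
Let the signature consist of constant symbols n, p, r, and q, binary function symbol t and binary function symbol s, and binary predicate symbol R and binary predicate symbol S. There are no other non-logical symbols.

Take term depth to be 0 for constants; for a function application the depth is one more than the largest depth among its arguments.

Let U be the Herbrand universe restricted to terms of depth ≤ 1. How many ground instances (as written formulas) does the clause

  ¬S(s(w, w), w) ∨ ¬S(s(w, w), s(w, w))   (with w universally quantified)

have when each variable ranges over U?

Ground terms of depth ≤ 1:
  Let N_k = |{terms of depth ≤ k}|. Then N_0 = 4 and N_k = 4 + N_{k-1}^2 + N_{k-1}^2 for k ≥ 1 (one summand per function symbol, arity giving the exponent).
  N_0 = 4
  N_1 = 4 + 4^2 + 4^2 = 36
So there are 36 ground terms available for substitution.
The variable w ranges independently over the available ground terms, and distinct assignments produce distinct instances.
Number of ground instances = 36.

36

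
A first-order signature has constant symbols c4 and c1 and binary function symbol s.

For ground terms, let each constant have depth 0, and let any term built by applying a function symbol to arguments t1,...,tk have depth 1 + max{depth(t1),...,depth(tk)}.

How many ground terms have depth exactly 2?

32

If N_k denotes the number of depth-≤k ground terms, the 2 constants give N_0 = 2, and each function symbol of arity r contributes N_{k-1}^r new terms at level k: N_k = 2 + N_{k-1}^2.
N_0 = 2
N_1 = 2 + 2^2 = 6
N_2 = 2 + 6^2 = 38
Terms of depth exactly 2: N_2 − N_1 = 38 − 6 = 32.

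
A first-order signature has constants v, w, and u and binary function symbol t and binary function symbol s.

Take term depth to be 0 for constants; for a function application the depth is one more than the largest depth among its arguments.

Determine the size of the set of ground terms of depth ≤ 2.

Let N_k = |{terms of depth ≤ k}|. Then N_0 = 3 and N_k = 3 + N_{k-1}^2 + N_{k-1}^2 for k ≥ 1 (one summand per function symbol, arity giving the exponent).
N_0 = 3
N_1 = 3 + 3^2 + 3^2 = 21
N_2 = 3 + 21^2 + 21^2 = 885

885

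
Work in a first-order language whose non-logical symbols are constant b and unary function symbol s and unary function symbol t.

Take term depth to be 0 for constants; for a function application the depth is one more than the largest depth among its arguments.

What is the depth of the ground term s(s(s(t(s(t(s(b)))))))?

7

depth(s(b)) = 1 + depth(b) = 1 + 0 = 1
depth(t(s(b))) = 1 + depth(s(b)) = 1 + 1 = 2
depth(s(t(s(b)))) = 1 + depth(t(s(b))) = 1 + 2 = 3
depth(t(s(t(s(b))))) = 1 + depth(s(t(s(b)))) = 1 + 3 = 4
depth(s(t(s(t(s(b)))))) = 1 + depth(t(s(t(s(b))))) = 1 + 4 = 5
depth(s(s(t(s(t(s(b))))))) = 1 + depth(s(t(s(t(s(b)))))) = 1 + 5 = 6
depth(s(s(s(t(s(t(s(b)))))))) = 1 + depth(s(s(t(s(t(s(b))))))) = 1 + 6 = 7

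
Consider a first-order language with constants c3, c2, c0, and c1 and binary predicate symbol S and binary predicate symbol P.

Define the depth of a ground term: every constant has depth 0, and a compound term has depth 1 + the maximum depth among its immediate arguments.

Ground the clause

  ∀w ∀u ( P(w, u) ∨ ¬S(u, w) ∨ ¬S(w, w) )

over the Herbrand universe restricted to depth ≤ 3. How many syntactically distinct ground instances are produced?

Ground terms of depth ≤ 3:
  With no function symbols every ground term is a constant, so there are exactly 4 ground terms at every depth bound.
  N_0 = 4
  N_1 = 4
  N_2 = 4
  N_3 = 4
So there are 4 ground terms available for substitution.
Each of w, u ranges independently over the available ground terms, and distinct assignments produce distinct instances.
Number of ground instances = 4^2 = 16.

16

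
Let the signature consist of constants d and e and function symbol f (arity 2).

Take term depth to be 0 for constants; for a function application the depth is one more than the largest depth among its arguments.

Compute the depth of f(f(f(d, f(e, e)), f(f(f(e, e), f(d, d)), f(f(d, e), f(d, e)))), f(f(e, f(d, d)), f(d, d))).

5

depth(f(e, e)) = 1 + max(0, 0) = 1
depth(f(d, f(e, e))) = 1 + max(0, 1) = 2
depth(f(d, d)) = 1 + max(0, 0) = 1
depth(f(f(e, e), f(d, d))) = 1 + max(1, 1) = 2
depth(f(d, e)) = 1 + max(0, 0) = 1
depth(f(f(d, e), f(d, e))) = 1 + max(1, 1) = 2
depth(f(f(f(e, e), f(d, d)), f(f(d, e), f(d, e)))) = 1 + max(2, 2) = 3
depth(f(f(d, f(e, e)), f(f(f(e, e), f(d, d)), f(f(d, e), f(d, e))))) = 1 + max(2, 3) = 4
depth(f(e, f(d, d))) = 1 + max(0, 1) = 2
depth(f(f(e, f(d, d)), f(d, d))) = 1 + max(2, 1) = 3
depth(f(f(f(d, f(e, e)), f(f(f(e, e), f(d, d)), f(f(d, e), f(d, e)))), f(f(e, f(d, d)), f(d, d)))) = 1 + max(4, 3) = 5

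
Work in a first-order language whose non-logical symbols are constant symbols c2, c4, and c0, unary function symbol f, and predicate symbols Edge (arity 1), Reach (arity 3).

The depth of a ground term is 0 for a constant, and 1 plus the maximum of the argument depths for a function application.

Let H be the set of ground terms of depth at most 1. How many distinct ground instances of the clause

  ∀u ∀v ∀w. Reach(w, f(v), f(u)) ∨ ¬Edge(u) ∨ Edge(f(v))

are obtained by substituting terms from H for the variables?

Ground terms of depth ≤ 1:
  Let N_k = |{terms of depth ≤ k}|. Then N_0 = 3 and N_k = 3 + N_{k-1} for k ≥ 1 (one summand per function symbol, arity giving the exponent).
  N_0 = 3
  N_1 = 3 + 3 = 6
  Explicitly: c2, c4, c0, f(c2), f(c4), f(c0).
So there are 6 ground terms available for substitution.
There are 3 variables to instantiate (u, v, w), each occurring in at least one literal, so different choices give different ground instances.
Number of ground instances = 6^3 = 216.

216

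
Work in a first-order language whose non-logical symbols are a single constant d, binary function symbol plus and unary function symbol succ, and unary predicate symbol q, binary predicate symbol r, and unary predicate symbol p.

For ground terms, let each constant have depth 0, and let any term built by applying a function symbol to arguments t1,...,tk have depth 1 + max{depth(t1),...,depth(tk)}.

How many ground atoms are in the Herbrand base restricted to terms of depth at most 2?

195

First count ground terms of depth ≤ 2.
If N_k denotes the number of depth-≤k ground terms, the 1 constant gives N_0 = 1, and each function symbol of arity r contributes N_{k-1}^r new terms at level k: N_k = 1 + N_{k-1}^2 + N_{k-1}.
N_0 = 1
N_1 = 1 + 1^2 + 1 = 3
N_2 = 1 + 3^2 + 3 = 13
So |H| = 13.
A ground atom is a predicate applied to a tuple of terms from H, so the count is the sum over predicates of |H|^arity:
  q: 13;  r: 13^2 = 169;  p: 13
Total ground atoms: 13 + 169 + 13 = 195.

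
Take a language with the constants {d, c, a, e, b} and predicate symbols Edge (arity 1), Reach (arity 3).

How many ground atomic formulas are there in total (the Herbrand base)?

With no function symbols, the Herbrand universe is just the 5 constants.
Ground atoms per predicate: Edge: 5, Reach: 5^3 = 125.
Herbrand base size = 5 + 125 = 130.

130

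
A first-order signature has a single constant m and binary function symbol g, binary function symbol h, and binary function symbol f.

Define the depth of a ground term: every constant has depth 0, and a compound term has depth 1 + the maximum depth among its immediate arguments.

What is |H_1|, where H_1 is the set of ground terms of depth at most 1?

4

If N_k denotes the number of depth-≤k ground terms, the 1 constant gives N_0 = 1, and each function symbol of arity r contributes N_{k-1}^r new terms at level k: N_k = 1 + N_{k-1}^2 + N_{k-1}^2 + N_{k-1}^2.
N_0 = 1
N_1 = 1 + 1^2 + 1^2 + 1^2 = 4
Explicitly: m, g(m, m), h(m, m), f(m, m).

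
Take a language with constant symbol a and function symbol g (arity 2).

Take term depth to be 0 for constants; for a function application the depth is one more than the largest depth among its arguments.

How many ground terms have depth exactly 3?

21

Let N_k count ground terms of depth at most k. Each non-constant term of depth ≤ k is some function symbol applied to depth-≤(k−1) arguments, giving N_k = 1 + N_{k-1}^2.
N_0 = 1
N_1 = 1 + 1^2 = 2
N_2 = 1 + 2^2 = 5
N_3 = 1 + 5^2 = 26
Terms of depth exactly 3: N_3 − N_2 = 26 − 5 = 21.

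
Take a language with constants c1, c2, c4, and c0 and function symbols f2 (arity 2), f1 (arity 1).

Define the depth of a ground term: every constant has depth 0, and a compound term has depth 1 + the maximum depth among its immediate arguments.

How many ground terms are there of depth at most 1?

24

Let N_k count ground terms of depth at most k. Each non-constant term of depth ≤ k is some function symbol applied to depth-≤(k−1) arguments, giving N_k = 4 + N_{k-1}^2 + N_{k-1}.
N_0 = 4
N_1 = 4 + 4^2 + 4 = 24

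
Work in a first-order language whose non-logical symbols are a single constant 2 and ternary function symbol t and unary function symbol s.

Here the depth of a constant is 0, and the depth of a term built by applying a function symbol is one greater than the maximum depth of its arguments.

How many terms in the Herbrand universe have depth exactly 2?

Count level by level. With function symbols t/3, s/1, the terms of depth ≤ k are the 1 constant together with each function applied to depth-≤(k−1) tuples, so N_k = 1 + N_{k-1}^3 + N_{k-1}.
N_0 = 1
N_1 = 1 + 1^3 + 1 = 3
N_2 = 1 + 3^3 + 3 = 31
Terms of depth exactly 2: N_2 − N_1 = 31 − 3 = 28.

28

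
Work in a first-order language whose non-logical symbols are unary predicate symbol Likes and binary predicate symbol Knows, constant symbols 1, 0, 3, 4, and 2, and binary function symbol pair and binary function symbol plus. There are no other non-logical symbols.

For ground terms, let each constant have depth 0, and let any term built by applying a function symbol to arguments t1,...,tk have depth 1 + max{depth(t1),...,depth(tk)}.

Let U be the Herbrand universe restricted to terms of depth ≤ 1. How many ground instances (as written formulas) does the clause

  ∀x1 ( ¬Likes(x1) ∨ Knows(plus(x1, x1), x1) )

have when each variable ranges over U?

55

Ground terms of depth ≤ 1:
  Let N_k count ground terms of depth at most k. Each non-constant term of depth ≤ k is some function symbol applied to depth-≤(k−1) arguments, giving N_k = 5 + N_{k-1}^2 + N_{k-1}^2.
  N_0 = 5
  N_1 = 5 + 5^2 + 5^2 = 55
So there are 55 ground terms available for substitution.
There is 1 variable to instantiate (x1),  occurring in at least one literal, so different choices give different ground instances.
Number of ground instances = 55.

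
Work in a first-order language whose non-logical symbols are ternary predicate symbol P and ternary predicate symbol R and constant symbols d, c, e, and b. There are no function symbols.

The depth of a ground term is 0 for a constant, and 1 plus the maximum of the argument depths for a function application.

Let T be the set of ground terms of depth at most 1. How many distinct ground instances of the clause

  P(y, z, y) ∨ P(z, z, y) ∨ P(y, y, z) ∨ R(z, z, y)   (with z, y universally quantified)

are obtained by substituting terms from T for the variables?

16

Ground terms of depth ≤ 1:
  With no function symbols every ground term is a constant, so there are exactly 4 ground terms at every depth bound.
  N_0 = 4
  N_1 = 4
  Explicitly: d, c, e, b.
So there are 4 ground terms available for substitution.
Each of z, y ranges independently over the available ground terms, and distinct assignments produce distinct instances.
Number of ground instances = 4^2 = 16.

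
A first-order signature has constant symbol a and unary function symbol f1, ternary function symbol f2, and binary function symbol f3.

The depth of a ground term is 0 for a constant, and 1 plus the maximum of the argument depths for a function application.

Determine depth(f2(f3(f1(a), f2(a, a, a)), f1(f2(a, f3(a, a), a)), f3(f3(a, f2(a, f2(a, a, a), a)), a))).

5

depth(f1(a)) = 1 + depth(a) = 1 + 0 = 1
depth(f2(a, a, a)) = 1 + max(0, 0, 0) = 1
depth(f3(f1(a), f2(a, a, a))) = 1 + max(1, 1) = 2
depth(f3(a, a)) = 1 + max(0, 0) = 1
depth(f2(a, f3(a, a), a)) = 1 + max(0, 1, 0) = 2
depth(f1(f2(a, f3(a, a), a))) = 1 + depth(f2(a, f3(a, a), a)) = 1 + 2 = 3
depth(f2(a, f2(a, a, a), a)) = 1 + max(0, 1, 0) = 2
depth(f3(a, f2(a, f2(a, a, a), a))) = 1 + max(0, 2) = 3
depth(f3(f3(a, f2(a, f2(a, a, a), a)), a)) = 1 + max(3, 0) = 4
depth(f2(f3(f1(a), f2(a, a, a)), f1(f2(a, f3(a, a), a)), f3(f3(a, f2(a, f2(a, a, a), a)), a))) = 1 + max(2, 3, 4) = 5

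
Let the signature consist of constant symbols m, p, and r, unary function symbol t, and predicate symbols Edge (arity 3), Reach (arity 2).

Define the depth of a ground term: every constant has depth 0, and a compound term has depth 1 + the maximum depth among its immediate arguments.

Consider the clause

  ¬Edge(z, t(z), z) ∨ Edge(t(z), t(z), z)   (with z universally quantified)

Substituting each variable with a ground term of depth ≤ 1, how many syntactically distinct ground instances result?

6

Ground terms of depth ≤ 1:
  Write N_k for the number of ground terms of depth ≤ k. A term of depth ≤ k is either a constant or a function symbol applied to arguments of depth ≤ k−1, so N_k = 3 + N_{k-1}.
  N_0 = 3
  N_1 = 3 + 3 = 6
  Explicitly: m, p, r, t(m), t(p), t(r).
So there are 6 ground terms available for substitution.
The body mentions the single quantified variable z; since ground terms form a free algebra, no two substitutions collapse to the same formula.
Number of ground instances = 6.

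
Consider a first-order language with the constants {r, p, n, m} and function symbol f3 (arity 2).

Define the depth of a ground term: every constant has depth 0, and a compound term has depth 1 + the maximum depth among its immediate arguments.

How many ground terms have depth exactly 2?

384

Let N_k = |{terms of depth ≤ k}|. Then N_0 = 4 and N_k = 4 + N_{k-1}^2 for k ≥ 1 (one summand per function symbol, arity giving the exponent).
N_0 = 4
N_1 = 4 + 4^2 = 20
N_2 = 4 + 20^2 = 404
Terms of depth exactly 2: N_2 − N_1 = 404 − 20 = 384.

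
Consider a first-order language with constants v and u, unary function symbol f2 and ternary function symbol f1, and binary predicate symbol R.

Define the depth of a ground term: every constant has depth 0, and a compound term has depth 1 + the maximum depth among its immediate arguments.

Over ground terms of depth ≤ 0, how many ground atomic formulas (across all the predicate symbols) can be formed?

First count ground terms of depth ≤ 0.
Count level by level. With function symbols f2/1, f1/3, the terms of depth ≤ k are the 2 constants together with each function applied to depth-≤(k−1) tuples, so N_k = 2 + N_{k-1} + N_{k-1}^3.
N_0 = 2
Explicitly: v, u.
So |H| = 2.
A ground atom is a predicate applied to a tuple of terms from H, so the count is the sum over predicates of |H|^arity:
  R: 2^2 = 4
Total ground atoms: 4.

4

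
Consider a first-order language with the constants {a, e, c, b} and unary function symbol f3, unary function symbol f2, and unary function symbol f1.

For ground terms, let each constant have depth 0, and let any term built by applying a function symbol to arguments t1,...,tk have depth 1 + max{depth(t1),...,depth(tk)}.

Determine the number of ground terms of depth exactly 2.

36

Let N_k = |{terms of depth ≤ k}|. Then N_0 = 4 and N_k = 4 + N_{k-1} + N_{k-1} + N_{k-1} for k ≥ 1 (one summand per function symbol, arity giving the exponent).
N_0 = 4
N_1 = 4 + 4 + 4 + 4 = 16
N_2 = 4 + 16 + 16 + 16 = 52
Terms of depth exactly 2: N_2 − N_1 = 52 − 16 = 36.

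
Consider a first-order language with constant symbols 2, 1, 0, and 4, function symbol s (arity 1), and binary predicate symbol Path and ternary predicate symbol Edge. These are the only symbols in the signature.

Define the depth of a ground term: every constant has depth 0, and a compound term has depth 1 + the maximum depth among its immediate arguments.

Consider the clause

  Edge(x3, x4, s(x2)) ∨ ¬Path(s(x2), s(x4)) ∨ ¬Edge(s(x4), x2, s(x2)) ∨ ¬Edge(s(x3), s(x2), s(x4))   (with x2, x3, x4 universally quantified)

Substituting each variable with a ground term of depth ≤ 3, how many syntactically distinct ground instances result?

Ground terms of depth ≤ 3:
  Count level by level. With function symbols s/1, the terms of depth ≤ k are the 4 constants together with each function applied to depth-≤(k−1) tuples, so N_k = 4 + N_{k-1}.
  N_0 = 4
  N_1 = 4 + 4 = 8
  N_2 = 4 + 8 = 12
  N_3 = 4 + 12 = 16
So there are 16 ground terms available for substitution.
The body mentions every one of the 3 quantified variables; since ground terms form a free algebra, no two substitutions collapse to the same formula.
Number of ground instances = 16^3 = 4096.

4096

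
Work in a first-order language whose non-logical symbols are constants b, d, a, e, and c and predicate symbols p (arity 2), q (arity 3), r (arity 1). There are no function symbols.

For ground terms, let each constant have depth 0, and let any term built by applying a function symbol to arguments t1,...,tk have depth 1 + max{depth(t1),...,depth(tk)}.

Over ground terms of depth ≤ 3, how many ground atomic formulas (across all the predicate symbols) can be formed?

First count ground terms of depth ≤ 3.
With no function symbols every ground term is a constant, so there are exactly 5 ground terms at every depth bound.
N_0 = 5
N_1 = 5
N_2 = 5
N_3 = 5
Explicitly: b, d, a, e, c.
So |H| = 5.
Ground atoms are formed by filling each argument slot of a predicate with a term from H, so an r-ary predicate gives |H|^r atoms:
  p: 5^2 = 25;  q: 5^3 = 125;  r: 5
Total ground atoms: 25 + 125 + 5 = 155.

155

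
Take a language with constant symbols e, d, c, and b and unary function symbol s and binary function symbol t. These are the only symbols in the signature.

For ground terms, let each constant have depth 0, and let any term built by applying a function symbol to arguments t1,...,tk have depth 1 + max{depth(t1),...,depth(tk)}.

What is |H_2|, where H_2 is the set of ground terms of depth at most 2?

604

If N_k denotes the number of depth-≤k ground terms, the 4 constants give N_0 = 4, and each function symbol of arity r contributes N_{k-1}^r new terms at level k: N_k = 4 + N_{k-1} + N_{k-1}^2.
N_0 = 4
N_1 = 4 + 4 + 4^2 = 24
N_2 = 4 + 24 + 24^2 = 604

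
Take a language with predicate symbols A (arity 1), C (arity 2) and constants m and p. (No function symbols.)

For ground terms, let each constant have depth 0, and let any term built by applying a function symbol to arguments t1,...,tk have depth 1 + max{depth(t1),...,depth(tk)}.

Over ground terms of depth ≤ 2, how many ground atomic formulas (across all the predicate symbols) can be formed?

6

First count ground terms of depth ≤ 2.
With no function symbols every ground term is a constant, so there are exactly 2 ground terms at every depth bound.
N_0 = 2
N_1 = 2
N_2 = 2
Explicitly: m, p.
So |H| = 2.
A ground atom is a predicate applied to a tuple of terms from H, so the count is the sum over predicates of |H|^arity:
  A: 2;  C: 2^2 = 4
Total ground atoms: 2 + 4 = 6.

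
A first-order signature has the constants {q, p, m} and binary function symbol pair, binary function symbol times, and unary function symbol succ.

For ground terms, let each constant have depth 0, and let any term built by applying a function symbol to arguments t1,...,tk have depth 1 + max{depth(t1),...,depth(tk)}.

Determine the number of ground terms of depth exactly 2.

1155

Write N_k for the number of ground terms of depth ≤ k. A term of depth ≤ k is either a constant or a function symbol applied to arguments of depth ≤ k−1, so N_k = 3 + N_{k-1}^2 + N_{k-1}^2 + N_{k-1}.
N_0 = 3
N_1 = 3 + 3^2 + 3^2 + 3 = 24
N_2 = 3 + 24^2 + 24^2 + 24 = 1179
Terms of depth exactly 2: N_2 − N_1 = 1179 − 24 = 1155.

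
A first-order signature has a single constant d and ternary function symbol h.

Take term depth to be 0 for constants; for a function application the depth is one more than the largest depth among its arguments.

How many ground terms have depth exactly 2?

Let N_k count ground terms of depth at most k. Each non-constant term of depth ≤ k is some function symbol applied to depth-≤(k−1) arguments, giving N_k = 1 + N_{k-1}^3.
N_0 = 1
N_1 = 1 + 1^3 = 2
N_2 = 1 + 2^3 = 9
Terms of depth exactly 2: N_2 − N_1 = 9 − 2 = 7.

7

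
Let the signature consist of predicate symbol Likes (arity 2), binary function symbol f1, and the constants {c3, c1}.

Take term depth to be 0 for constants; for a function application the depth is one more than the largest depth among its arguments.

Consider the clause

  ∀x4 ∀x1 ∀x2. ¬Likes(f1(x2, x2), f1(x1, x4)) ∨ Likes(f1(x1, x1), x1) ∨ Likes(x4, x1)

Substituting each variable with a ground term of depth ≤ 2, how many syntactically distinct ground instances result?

54872

Ground terms of depth ≤ 2:
  Write N_k for the number of ground terms of depth ≤ k. A term of depth ≤ k is either a constant or a function symbol applied to arguments of depth ≤ k−1, so N_k = 2 + N_{k-1}^2.
  N_0 = 2
  N_1 = 2 + 2^2 = 6
  N_2 = 2 + 6^2 = 38
So there are 38 ground terms available for substitution.
The clause has 3 distinct variables (x4, x1, x2), each appearing in the body. In the free term algebra distinct substitutions yield syntactically distinct ground instances.
Number of ground instances = 38^3 = 54872.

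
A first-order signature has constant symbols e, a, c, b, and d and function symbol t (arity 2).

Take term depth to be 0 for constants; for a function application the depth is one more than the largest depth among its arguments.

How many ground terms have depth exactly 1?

25

Let N_k count ground terms of depth at most k. Each non-constant term of depth ≤ k is some function symbol applied to depth-≤(k−1) arguments, giving N_k = 5 + N_{k-1}^2.
N_0 = 5
N_1 = 5 + 5^2 = 30
Terms of depth exactly 1: N_1 − N_0 = 30 − 5 = 25.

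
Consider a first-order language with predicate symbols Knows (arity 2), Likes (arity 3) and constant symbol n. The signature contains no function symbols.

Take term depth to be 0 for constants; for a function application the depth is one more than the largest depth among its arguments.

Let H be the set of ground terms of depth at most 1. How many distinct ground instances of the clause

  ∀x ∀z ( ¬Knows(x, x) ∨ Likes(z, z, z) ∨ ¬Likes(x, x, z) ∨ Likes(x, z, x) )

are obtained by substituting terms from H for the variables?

Ground terms of depth ≤ 1:
  With no function symbols every ground term is a constant, so there is exactly 1 ground term at every depth bound.
  N_0 = 1
  N_1 = 1
  Explicitly: n.
So there is exactly 1 ground term available for substitution.
The clause has 2 distinct variables (x, z), each appearing in the body. In the free term algebra distinct substitutions yield syntactically distinct ground instances.
Number of ground instances = 1^2 = 1.

1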